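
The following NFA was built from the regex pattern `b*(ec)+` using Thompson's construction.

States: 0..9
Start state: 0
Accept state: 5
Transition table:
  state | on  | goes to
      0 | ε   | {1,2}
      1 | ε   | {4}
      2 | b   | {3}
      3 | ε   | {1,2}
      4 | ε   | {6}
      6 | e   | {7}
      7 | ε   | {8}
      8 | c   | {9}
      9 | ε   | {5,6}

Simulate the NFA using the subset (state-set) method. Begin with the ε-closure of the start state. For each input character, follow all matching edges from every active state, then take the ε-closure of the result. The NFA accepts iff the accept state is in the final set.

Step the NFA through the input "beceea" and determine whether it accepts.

S₀ = ε-closure({0}) = {0,1,2,4,6}
'b' @ 1: {1,2,3,4,6}
'e' @ 2: {7,8}
'c' @ 3: {5,6,9}  [accepting]
'e' @ 4: {7,8}
'e' @ 5: {}  — state set empty
rest 'a' ignored (set empty)
final: {}; accept 5 not in set

Answer: REJECT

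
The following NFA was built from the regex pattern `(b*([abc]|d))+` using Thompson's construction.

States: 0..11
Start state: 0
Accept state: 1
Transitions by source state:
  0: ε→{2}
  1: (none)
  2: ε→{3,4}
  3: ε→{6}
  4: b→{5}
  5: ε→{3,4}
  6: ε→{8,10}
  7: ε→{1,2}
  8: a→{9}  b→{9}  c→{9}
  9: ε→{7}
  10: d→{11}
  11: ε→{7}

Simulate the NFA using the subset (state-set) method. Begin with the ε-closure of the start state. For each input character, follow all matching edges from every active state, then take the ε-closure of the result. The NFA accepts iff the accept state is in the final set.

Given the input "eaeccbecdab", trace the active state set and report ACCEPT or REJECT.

S₀ = ε-closure({0}) = {0,2,3,4,6,8,10}
'e' @ 1: {}  — no active states
rest 'aeccbecdab' ignored (set empty)
final: {}; accept 1 not in set

Answer: REJECT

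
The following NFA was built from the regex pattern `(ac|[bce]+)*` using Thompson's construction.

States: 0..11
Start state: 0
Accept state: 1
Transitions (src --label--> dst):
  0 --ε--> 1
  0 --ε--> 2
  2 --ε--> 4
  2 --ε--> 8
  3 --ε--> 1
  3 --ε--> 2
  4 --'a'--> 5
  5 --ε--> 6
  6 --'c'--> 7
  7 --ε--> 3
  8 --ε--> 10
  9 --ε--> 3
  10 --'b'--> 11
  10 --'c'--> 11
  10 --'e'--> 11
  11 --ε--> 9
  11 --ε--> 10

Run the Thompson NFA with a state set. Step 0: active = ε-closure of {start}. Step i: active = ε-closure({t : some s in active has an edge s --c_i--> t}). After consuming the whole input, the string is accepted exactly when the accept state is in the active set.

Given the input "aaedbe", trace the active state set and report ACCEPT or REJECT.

Answer: REJECT

Derivation:
initial (ε-close {0}): {0,1,2,4,8,10}
'a' @ 1: {5,6}
'a' @ 2: {}  — state set empty
rest 'edbe' ignored (set empty)
final: {}; accept 1 not in set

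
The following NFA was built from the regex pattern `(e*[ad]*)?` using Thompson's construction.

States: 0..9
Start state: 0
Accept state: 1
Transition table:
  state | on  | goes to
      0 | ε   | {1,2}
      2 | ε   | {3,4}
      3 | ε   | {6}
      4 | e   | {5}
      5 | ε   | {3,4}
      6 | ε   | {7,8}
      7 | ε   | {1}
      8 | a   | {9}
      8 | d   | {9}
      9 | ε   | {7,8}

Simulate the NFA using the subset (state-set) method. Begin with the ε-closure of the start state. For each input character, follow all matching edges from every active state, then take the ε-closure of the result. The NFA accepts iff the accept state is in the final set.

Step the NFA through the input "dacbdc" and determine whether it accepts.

initial (ε-close {0}): {0,1,2,3,4,6,7,8}
'd' @ 1: {1,7,8,9}  (accept∈set)
'a' @ 2: {1,7,8,9}  (accept∈set)
'c' @ 3: {}  — dead — no transitions
rest 'bdc' ignored (set empty)
end set {} — state 1 not in

Answer: REJECT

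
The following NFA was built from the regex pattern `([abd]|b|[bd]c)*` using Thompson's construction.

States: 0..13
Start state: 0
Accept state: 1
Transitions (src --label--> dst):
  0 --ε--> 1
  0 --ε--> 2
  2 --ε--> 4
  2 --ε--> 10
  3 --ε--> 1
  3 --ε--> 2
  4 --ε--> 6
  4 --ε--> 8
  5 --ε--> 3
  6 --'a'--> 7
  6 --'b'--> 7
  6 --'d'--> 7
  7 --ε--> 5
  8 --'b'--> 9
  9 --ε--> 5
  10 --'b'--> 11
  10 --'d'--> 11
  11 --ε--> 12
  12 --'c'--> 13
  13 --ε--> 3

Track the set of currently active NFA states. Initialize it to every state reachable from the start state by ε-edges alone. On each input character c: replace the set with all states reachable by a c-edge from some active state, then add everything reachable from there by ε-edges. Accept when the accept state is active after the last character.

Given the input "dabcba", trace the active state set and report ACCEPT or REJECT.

initial (ε-close {0}): {0,1,2,4,6,8,10}
'd' @ 1: {1,2,3,4,5,6,7,8,10,11,12}  [accepting]
'a' @ 2: {1,2,3,4,5,6,7,8,10}  [accepting]
'b' @ 3: {1,2,3,4,5,6,7,8,9,10,11,12}  [accepting]
'c' @ 4: {1,2,3,4,6,8,10,13}  [accepting]
'b' @ 5: {1,2,3,4,5,6,7,8,9,10,11,12}  [accepting]
'a' @ 6: {1,2,3,4,5,6,7,8,10}  [accepting]
end set {1,2,3,4,5,6,7,8,10} — state 1 in

Answer: ACCEPT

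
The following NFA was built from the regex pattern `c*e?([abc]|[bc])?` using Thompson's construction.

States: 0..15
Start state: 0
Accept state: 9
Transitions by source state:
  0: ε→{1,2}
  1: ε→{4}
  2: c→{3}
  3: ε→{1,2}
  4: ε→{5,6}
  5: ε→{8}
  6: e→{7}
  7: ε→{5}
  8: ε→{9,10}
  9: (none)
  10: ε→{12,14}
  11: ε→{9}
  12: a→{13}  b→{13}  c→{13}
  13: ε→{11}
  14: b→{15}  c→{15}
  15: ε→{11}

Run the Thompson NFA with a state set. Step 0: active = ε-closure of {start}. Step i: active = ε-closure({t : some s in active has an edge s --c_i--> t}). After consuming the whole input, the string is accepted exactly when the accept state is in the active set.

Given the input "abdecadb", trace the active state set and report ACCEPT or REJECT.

Answer: REJECT

Steps:
S₀ = ε-closure({0}) = {0,1,2,4,5,6,8,9,10,12,14}
'a' @ 1: {9,11,13}  (accept∈set)
'b' @ 2: {}  — no active states
rest 'decadb' ignored (set empty)
after full input: {}  (accept=9 not in)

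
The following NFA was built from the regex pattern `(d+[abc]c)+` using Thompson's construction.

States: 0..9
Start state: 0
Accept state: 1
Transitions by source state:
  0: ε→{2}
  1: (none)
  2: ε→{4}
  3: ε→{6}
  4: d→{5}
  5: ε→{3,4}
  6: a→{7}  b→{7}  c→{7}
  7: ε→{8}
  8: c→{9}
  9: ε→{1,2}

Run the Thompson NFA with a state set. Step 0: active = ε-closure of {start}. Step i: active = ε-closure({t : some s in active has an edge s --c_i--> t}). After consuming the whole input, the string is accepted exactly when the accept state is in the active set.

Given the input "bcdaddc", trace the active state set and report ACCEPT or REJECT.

start: ε-closure({0}) = {0,2,4}
'b' @ 1: {}  — dead — no transitions
rest 'cdaddc' ignored (set empty)
final: {}; accept 1 not in set

Answer: REJECT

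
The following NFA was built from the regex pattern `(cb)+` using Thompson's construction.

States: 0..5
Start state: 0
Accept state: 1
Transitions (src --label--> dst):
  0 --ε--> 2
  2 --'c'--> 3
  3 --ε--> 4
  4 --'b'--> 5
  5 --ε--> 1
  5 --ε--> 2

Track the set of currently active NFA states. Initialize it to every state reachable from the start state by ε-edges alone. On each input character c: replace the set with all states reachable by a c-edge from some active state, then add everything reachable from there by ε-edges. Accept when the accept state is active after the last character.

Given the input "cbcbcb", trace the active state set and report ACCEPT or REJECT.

Answer: ACCEPT

Trace:
start: ε-closure({0}) = {0,2}
'c' @ 1: {3,4}
'b' @ 2: {1,2,5}  [accepting]
'c' @ 3: {3,4}
'b' @ 4: {1,2,5}  [accepting]
'c' @ 5: {3,4}
'b' @ 6: {1,2,5}  [accepting]
end set {1,2,5} — state 1 in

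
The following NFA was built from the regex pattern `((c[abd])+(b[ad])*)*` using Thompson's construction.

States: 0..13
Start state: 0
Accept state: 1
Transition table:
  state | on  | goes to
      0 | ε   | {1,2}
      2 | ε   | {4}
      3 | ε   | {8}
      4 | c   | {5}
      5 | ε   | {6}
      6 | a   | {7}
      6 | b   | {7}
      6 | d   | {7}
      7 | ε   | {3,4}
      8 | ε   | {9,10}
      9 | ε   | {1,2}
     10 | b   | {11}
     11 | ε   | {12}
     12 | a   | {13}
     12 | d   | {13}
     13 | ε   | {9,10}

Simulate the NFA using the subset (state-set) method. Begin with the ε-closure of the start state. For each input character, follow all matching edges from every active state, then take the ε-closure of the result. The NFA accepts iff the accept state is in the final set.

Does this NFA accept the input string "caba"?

Answer: ACCEPT

Steps:
start: ε-closure({0}) = {0,1,2,4}
'c' @ 1: {5,6}
'a' @ 2: {1,2,3,4,7,8,9,10}  [accepting]
'b' @ 3: {11,12}
'a' @ 4: {1,2,4,9,10,13}  [accepting]
after full input: {1,2,4,9,10,13}  (accept=1 in)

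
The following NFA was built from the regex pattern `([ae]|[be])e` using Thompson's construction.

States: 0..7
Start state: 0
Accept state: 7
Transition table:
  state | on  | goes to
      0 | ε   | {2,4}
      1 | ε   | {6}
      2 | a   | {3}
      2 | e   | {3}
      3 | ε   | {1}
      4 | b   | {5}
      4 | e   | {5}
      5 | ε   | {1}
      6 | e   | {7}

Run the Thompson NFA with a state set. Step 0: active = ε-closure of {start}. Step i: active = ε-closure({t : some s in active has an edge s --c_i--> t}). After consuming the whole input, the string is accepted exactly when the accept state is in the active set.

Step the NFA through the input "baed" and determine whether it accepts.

Answer: REJECT

Steps:
S₀ = ε-closure({0}) = {0,2,4}
'b' @ 1: {1,5,6}
'a' @ 2: {}  — no active states
rest 'ed' ignored (set empty)
final: {}; accept 7 not in set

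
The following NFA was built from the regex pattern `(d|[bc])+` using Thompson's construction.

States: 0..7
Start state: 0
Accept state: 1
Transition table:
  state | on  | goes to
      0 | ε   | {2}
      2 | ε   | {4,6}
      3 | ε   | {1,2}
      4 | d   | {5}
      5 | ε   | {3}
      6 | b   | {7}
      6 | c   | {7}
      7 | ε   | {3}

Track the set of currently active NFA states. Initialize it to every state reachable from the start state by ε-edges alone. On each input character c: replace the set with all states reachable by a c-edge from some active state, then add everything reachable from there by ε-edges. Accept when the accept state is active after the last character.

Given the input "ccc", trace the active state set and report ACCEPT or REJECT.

initial (ε-close {0}): {0,2,4,6}
'c' @ 1: {1,2,3,4,6,7}  ✓accept
'c' @ 2: {1,2,3,4,6,7}  ✓accept
'c' @ 3: {1,2,3,4,6,7}  ✓accept
final: {1,2,3,4,6,7}; accept 1 in set

Answer: ACCEPT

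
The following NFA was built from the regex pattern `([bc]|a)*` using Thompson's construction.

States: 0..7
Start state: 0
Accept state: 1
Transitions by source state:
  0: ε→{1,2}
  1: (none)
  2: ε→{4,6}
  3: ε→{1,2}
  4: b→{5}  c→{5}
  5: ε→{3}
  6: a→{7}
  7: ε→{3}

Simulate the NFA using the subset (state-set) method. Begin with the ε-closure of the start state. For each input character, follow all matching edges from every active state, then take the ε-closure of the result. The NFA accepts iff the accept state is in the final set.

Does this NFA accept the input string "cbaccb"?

start: ε-closure({0}) = {0,1,2,4,6}
'c' @ 1: {1,2,3,4,5,6}  ✓accept
'b' @ 2: {1,2,3,4,5,6}  ✓accept
'a' @ 3: {1,2,3,4,6,7}  ✓accept
'c' @ 4: {1,2,3,4,5,6}  ✓accept
'c' @ 5: {1,2,3,4,5,6}  ✓accept
'b' @ 6: {1,2,3,4,5,6}  ✓accept
after full input: {1,2,3,4,5,6}  (accept=1 in)

Answer: ACCEPT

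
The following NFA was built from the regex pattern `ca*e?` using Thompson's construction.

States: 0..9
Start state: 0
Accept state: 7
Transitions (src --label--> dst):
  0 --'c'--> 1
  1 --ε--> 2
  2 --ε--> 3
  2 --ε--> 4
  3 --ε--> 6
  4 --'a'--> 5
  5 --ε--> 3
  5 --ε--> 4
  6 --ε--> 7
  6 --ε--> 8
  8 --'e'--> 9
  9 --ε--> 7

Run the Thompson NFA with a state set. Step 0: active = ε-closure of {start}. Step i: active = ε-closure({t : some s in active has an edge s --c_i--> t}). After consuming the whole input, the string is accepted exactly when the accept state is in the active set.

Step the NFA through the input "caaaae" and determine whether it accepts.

Answer: ACCEPT

Trace:
start: ε-closure({0}) = {0}
'c' @ 1: {1,2,3,4,6,7,8}  (accept∈set)
'a' @ 2: {3,4,5,6,7,8}  (accept∈set)
'a' @ 3: {3,4,5,6,7,8}  (accept∈set)
'a' @ 4: {3,4,5,6,7,8}  (accept∈set)
'a' @ 5: {3,4,5,6,7,8}  (accept∈set)
'e' @ 6: {7,9}  (accept∈set)
after full input: {7,9}  (accept=7 in)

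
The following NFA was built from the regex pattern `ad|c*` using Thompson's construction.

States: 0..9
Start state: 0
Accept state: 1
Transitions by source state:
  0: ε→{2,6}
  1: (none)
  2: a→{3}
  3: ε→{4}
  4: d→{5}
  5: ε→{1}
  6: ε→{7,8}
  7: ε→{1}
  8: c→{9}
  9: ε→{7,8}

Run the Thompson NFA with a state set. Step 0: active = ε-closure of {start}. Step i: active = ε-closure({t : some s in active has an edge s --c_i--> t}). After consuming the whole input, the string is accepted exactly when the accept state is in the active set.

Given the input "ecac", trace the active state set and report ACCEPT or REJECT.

Answer: REJECT

Steps:
start: ε-closure({0}) = {0,1,2,6,7,8}
'e' @ 1: {}  — no active states
rest 'cac' ignored (set empty)
after full input: {}  (accept=1 not in)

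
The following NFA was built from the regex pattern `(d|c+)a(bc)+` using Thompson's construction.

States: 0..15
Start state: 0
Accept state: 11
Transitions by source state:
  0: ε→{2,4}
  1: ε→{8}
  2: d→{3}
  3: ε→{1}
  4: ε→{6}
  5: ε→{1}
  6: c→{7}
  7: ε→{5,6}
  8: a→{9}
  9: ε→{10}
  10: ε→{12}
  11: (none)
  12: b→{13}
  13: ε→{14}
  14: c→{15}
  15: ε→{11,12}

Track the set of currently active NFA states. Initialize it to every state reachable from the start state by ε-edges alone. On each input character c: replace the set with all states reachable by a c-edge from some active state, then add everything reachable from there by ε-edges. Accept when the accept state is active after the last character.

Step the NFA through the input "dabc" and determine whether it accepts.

initial (ε-close {0}): {0,2,4,6}
'd' @ 1: {1,3,8}
'a' @ 2: {9,10,12}
'b' @ 3: {13,14}
'c' @ 4: {11,12,15}  [accepting]
final: {11,12,15}; accept 11 in set

Answer: ACCEPT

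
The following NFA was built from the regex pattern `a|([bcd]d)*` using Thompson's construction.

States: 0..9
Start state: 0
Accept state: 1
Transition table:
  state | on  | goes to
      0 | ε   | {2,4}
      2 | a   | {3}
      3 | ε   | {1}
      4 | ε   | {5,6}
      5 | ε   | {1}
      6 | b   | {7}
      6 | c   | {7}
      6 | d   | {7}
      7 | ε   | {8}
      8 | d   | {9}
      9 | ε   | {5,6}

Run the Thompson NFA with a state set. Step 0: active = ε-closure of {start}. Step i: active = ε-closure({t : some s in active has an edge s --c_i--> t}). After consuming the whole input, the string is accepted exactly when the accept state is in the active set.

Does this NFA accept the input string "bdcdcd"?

Answer: ACCEPT

Derivation:
initial (ε-close {0}): {0,1,2,4,5,6}
'b' @ 1: {7,8}
'd' @ 2: {1,5,6,9}  ✓accept
'c' @ 3: {7,8}
'd' @ 4: {1,5,6,9}  ✓accept
'c' @ 5: {7,8}
'd' @ 6: {1,5,6,9}  ✓accept
final: {1,5,6,9}; accept 1 in set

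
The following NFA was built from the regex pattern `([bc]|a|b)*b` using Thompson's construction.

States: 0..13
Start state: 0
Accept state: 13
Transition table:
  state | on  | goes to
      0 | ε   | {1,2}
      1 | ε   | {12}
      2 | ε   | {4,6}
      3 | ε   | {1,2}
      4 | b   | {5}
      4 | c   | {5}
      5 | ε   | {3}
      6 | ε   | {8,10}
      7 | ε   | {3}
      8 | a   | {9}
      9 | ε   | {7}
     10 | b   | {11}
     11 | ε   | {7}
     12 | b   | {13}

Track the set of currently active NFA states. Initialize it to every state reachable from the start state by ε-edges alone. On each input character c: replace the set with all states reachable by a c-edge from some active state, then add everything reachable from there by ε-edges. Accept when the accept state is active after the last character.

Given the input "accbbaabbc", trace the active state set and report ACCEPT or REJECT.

Answer: REJECT

Trace:
start: ε-closure({0}) = {0,1,2,4,6,8,10,12}
'a' @ 1: {1,2,3,4,6,7,8,9,10,12}
'c' @ 2: {1,2,3,4,5,6,8,10,12}
'c' @ 3: {1,2,3,4,5,6,8,10,12}
'b' @ 4: {1,2,3,4,5,6,7,8,10,11,12,13}  ✓accept
'b' @ 5: {1,2,3,4,5,6,7,8,10,11,12,13}  ✓accept
'a' @ 6: {1,2,3,4,6,7,8,9,10,12}
'a' @ 7: {1,2,3,4,6,7,8,9,10,12}
'b' @ 8: {1,2,3,4,5,6,7,8,10,11,12,13}  ✓accept
'b' @ 9: {1,2,3,4,5,6,7,8,10,11,12,13}  ✓accept
'c' @ 10: {1,2,3,4,5,6,8,10,12}
after full input: {1,2,3,4,5,6,8,10,12}  (accept=13 not in)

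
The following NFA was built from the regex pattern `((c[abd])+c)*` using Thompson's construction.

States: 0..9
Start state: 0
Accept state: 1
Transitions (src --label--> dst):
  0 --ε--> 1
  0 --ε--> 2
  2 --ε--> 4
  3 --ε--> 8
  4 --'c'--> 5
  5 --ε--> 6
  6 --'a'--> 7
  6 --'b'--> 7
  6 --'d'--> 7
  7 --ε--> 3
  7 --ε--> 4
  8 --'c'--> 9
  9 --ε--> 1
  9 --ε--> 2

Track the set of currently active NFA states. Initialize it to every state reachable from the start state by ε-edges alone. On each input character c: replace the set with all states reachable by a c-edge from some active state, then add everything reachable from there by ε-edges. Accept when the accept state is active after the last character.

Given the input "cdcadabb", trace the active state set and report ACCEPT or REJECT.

Answer: REJECT

Steps:
start: ε-closure({0}) = {0,1,2,4}
'c' @ 1: {5,6}
'd' @ 2: {3,4,7,8}
'c' @ 3: {1,2,4,5,6,9}  ✓accept
'a' @ 4: {3,4,7,8}
'd' @ 5: {}  — state set empty
rest 'abb' ignored (set empty)
after full input: {}  (accept=1 not in)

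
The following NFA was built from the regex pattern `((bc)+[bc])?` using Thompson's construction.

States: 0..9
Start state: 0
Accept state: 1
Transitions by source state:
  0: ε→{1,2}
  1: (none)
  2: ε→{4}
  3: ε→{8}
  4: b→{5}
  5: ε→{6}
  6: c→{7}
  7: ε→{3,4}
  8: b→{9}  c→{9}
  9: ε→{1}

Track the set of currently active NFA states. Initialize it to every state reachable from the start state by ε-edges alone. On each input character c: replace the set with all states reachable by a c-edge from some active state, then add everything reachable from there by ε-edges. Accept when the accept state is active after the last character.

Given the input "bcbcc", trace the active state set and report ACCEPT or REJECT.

Answer: ACCEPT

Steps:
S₀ = ε-closure({0}) = {0,1,2,4}
'b' @ 1: {5,6}
'c' @ 2: {3,4,7,8}
'b' @ 3: {1,5,6,9}  [accepting]
'c' @ 4: {3,4,7,8}
'c' @ 5: {1,9}  [accepting]
final: {1,9}; accept 1 in set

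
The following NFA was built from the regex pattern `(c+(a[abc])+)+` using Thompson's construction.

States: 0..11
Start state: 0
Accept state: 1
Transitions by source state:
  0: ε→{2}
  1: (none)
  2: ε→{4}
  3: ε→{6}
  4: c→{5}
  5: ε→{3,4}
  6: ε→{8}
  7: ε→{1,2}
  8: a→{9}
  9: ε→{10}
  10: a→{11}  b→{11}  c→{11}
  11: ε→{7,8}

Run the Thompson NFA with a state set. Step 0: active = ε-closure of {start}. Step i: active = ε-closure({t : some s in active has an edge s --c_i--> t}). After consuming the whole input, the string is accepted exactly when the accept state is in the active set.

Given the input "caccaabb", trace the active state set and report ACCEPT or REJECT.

Answer: REJECT

Steps:
initial (ε-close {0}): {0,2,4}
'c' @ 1: {3,4,5,6,8}
'a' @ 2: {9,10}
'c' @ 3: {1,2,4,7,8,11}  (accept∈set)
'c' @ 4: {3,4,5,6,8}
'a' @ 5: {9,10}
'a' @ 6: {1,2,4,7,8,11}  (accept∈set)
'b' @ 7: {}  — state set empty
rest 'b' ignored (set empty)
final: {}; accept 1 not in set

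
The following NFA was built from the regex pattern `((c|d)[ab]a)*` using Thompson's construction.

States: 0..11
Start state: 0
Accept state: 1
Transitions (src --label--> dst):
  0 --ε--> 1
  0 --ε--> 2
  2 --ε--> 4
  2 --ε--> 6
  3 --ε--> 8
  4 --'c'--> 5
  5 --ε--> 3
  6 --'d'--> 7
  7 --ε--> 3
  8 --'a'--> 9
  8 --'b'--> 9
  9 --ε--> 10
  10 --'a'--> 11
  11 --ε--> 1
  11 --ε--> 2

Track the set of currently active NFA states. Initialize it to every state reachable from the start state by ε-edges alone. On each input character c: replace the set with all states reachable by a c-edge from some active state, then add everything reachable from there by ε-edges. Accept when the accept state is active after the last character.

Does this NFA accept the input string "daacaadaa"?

S₀ = ε-closure({0}) = {0,1,2,4,6}
'd' @ 1: {3,7,8}
'a' @ 2: {9,10}
'a' @ 3: {1,2,4,6,11}  [accepting]
'c' @ 4: {3,5,8}
'a' @ 5: {9,10}
'a' @ 6: {1,2,4,6,11}  [accepting]
'd' @ 7: {3,7,8}
'a' @ 8: {9,10}
'a' @ 9: {1,2,4,6,11}  [accepting]
final: {1,2,4,6,11}; accept 1 in set

Answer: ACCEPT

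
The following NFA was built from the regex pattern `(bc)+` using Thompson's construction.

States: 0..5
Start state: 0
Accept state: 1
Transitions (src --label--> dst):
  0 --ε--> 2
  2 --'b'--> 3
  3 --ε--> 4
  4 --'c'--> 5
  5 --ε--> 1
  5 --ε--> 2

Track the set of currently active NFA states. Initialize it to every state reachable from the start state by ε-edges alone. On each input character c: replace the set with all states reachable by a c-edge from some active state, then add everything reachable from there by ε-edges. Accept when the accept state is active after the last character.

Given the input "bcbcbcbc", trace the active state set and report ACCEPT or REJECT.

Answer: ACCEPT

Steps:
S₀ = ε-closure({0}) = {0,2}
'b' @ 1: {3,4}
'c' @ 2: {1,2,5}  [accepting]
'b' @ 3: {3,4}
'c' @ 4: {1,2,5}  [accepting]
'b' @ 5: {3,4}
'c' @ 6: {1,2,5}  [accepting]
'b' @ 7: {3,4}
'c' @ 8: {1,2,5}  [accepting]
end set {1,2,5} — state 1 in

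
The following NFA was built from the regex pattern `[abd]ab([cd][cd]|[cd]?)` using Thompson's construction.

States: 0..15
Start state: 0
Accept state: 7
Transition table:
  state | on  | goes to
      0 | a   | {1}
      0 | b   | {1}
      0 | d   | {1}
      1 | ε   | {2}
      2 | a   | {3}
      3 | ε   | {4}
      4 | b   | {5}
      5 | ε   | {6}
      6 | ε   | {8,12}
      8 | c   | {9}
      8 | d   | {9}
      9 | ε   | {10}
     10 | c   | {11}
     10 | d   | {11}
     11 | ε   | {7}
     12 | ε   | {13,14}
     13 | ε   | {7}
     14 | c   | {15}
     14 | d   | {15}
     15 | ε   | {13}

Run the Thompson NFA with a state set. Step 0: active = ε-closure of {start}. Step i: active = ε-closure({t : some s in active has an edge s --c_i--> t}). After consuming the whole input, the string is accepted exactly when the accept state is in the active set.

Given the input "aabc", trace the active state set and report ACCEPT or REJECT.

Answer: ACCEPT

Steps:
S₀ = ε-closure({0}) = {0}
'a' @ 1: {1,2}
'a' @ 2: {3,4}
'b' @ 3: {5,6,7,8,12,13,14}  ✓accept
'c' @ 4: {7,9,10,13,15}  ✓accept
final: {7,9,10,13,15}; accept 7 in set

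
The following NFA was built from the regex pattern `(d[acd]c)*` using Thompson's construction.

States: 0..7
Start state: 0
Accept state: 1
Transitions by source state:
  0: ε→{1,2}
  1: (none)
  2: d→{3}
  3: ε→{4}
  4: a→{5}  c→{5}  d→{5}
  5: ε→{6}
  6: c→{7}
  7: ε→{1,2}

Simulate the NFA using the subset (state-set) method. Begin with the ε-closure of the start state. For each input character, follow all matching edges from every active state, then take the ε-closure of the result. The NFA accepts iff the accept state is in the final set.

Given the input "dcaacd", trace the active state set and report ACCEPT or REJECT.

S₀ = ε-closure({0}) = {0,1,2}
'd' @ 1: {3,4}
'c' @ 2: {5,6}
'a' @ 3: {}  — state set empty
rest 'acd' ignored (set empty)
final: {}; accept 1 not in set

Answer: REJECT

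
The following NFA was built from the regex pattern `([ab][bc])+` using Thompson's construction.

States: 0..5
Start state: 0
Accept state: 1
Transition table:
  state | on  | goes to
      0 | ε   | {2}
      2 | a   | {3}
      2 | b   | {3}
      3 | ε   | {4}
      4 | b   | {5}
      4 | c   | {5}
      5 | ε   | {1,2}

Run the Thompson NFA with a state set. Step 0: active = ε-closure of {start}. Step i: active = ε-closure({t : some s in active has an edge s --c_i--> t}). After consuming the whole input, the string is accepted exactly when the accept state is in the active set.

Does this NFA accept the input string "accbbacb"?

initial (ε-close {0}): {0,2}
'a' @ 1: {3,4}
'c' @ 2: {1,2,5}  ✓accept
'c' @ 3: {}  — no active states
rest 'bbacb' ignored (set empty)
end set {} — state 1 not in

Answer: REJECT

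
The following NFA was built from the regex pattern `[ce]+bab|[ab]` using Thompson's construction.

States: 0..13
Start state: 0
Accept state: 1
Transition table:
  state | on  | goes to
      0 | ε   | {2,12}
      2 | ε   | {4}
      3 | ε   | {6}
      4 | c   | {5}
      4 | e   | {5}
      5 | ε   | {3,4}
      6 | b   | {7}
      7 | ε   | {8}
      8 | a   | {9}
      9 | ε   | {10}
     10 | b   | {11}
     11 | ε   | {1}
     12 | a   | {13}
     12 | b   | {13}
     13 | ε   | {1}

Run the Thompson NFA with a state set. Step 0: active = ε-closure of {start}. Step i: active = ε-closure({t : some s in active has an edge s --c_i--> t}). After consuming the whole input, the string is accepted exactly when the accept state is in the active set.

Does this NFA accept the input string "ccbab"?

Answer: ACCEPT

Steps:
initial (ε-close {0}): {0,2,4,12}
'c' @ 1: {3,4,5,6}
'c' @ 2: {3,4,5,6}
'b' @ 3: {7,8}
'a' @ 4: {9,10}
'b' @ 5: {1,11}  (accept∈set)
after full input: {1,11}  (accept=1 in)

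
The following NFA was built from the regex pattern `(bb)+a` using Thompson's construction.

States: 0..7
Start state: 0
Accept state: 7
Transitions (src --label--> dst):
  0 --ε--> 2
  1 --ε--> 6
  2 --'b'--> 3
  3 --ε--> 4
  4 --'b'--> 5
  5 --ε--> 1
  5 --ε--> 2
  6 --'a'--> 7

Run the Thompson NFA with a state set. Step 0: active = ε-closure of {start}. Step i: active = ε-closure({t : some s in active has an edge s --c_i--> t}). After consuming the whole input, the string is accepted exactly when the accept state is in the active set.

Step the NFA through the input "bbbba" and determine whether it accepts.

Answer: ACCEPT

Steps:
initial (ε-close {0}): {0,2}
'b' @ 1: {3,4}
'b' @ 2: {1,2,5,6}
'b' @ 3: {3,4}
'b' @ 4: {1,2,5,6}
'a' @ 5: {7}  (accept∈set)
end set {7} — state 7 in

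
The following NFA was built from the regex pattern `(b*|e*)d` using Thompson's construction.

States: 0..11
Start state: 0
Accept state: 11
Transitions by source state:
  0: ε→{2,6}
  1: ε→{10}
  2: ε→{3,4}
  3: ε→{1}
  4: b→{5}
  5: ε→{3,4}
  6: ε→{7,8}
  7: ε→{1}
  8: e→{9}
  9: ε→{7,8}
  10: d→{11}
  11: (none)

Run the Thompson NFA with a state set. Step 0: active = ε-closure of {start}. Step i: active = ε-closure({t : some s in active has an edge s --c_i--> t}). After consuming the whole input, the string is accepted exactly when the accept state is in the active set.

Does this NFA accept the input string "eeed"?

S₀ = ε-closure({0}) = {0,1,2,3,4,6,7,8,10}
'e' @ 1: {1,7,8,9,10}
'e' @ 2: {1,7,8,9,10}
'e' @ 3: {1,7,8,9,10}
'd' @ 4: {11}  (accept∈set)
end set {11} — state 11 in

Answer: ACCEPT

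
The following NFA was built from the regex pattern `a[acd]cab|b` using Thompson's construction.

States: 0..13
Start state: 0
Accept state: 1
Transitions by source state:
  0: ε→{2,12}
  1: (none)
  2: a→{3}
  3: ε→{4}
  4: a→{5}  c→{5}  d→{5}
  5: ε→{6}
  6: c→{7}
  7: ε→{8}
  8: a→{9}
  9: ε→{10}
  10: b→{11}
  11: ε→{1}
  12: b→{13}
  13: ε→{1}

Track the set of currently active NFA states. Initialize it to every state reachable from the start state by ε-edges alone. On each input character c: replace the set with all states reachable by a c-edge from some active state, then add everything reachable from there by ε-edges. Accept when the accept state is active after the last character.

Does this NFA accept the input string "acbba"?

initial (ε-close {0}): {0,2,12}
'a' @ 1: {3,4}
'c' @ 2: {5,6}
'b' @ 3: {}  — dead — no transitions
rest 'ba' ignored (set empty)
final: {}; accept 1 not in set

Answer: REJECT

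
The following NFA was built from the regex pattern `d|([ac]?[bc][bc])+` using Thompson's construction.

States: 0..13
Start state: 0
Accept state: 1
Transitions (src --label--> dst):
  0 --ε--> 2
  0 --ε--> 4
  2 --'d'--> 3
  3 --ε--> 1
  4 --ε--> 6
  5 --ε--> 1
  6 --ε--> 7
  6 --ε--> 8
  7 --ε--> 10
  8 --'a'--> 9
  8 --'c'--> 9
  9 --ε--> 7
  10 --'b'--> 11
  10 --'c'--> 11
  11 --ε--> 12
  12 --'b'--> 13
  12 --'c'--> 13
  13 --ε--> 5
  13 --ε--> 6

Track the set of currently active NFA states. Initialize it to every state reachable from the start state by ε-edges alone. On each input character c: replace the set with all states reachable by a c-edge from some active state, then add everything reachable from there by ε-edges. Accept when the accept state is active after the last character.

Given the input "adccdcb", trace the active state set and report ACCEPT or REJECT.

Answer: REJECT

Trace:
initial (ε-close {0}): {0,2,4,6,7,8,10}
'a' @ 1: {7,9,10}
'd' @ 2: {}  — no active states
rest 'ccdcb' ignored (set empty)
after full input: {}  (accept=1 not in)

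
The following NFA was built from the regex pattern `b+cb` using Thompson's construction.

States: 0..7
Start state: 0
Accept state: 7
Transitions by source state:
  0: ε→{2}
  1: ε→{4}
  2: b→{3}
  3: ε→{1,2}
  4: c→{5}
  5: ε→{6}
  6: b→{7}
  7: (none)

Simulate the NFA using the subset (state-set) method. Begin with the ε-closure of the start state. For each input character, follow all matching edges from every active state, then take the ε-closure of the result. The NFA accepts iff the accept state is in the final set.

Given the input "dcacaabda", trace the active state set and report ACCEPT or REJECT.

Answer: REJECT

Derivation:
initial (ε-close {0}): {0,2}
'd' @ 1: {}  — state set empty
rest 'cacaabda' ignored (set empty)
after full input: {}  (accept=7 not in)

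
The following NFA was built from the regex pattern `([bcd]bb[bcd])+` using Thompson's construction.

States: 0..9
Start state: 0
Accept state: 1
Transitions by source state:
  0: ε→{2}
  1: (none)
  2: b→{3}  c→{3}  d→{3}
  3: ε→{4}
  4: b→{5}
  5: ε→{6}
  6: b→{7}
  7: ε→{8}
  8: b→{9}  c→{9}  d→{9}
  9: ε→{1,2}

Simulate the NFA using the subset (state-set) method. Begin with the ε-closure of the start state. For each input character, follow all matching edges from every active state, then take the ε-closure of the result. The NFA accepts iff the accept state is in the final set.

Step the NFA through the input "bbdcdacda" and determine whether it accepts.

Answer: REJECT

Derivation:
initial (ε-close {0}): {0,2}
'b' @ 1: {3,4}
'b' @ 2: {5,6}
'd' @ 3: {}  — dead — no transitions
rest 'cdacda' ignored (set empty)
end set {} — state 1 not in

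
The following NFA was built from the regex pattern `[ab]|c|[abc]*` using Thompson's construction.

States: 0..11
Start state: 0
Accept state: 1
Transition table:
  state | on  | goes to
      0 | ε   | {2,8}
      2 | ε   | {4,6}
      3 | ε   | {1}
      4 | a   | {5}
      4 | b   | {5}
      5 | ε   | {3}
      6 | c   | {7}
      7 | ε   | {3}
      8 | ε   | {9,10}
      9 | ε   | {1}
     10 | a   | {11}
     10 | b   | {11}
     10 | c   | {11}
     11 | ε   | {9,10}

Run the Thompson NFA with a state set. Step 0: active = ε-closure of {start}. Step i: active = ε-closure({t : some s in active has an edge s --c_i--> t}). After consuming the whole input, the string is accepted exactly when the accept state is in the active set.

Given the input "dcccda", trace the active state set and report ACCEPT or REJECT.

Answer: REJECT

Derivation:
S₀ = ε-closure({0}) = {0,1,2,4,6,8,9,10}
'd' @ 1: {}  — dead — no transitions
rest 'cccda' ignored (set empty)
end set {} — state 1 not in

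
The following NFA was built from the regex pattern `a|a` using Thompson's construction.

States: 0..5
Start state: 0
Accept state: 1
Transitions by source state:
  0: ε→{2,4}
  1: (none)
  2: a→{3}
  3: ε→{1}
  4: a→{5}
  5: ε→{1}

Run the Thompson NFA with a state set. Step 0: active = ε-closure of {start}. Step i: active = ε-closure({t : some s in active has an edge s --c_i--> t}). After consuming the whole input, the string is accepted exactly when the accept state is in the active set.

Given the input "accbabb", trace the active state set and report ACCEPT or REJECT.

Answer: REJECT

Derivation:
initial (ε-close {0}): {0,2,4}
'a' @ 1: {1,3,5}  [accepting]
'c' @ 2: {}  — no active states
rest 'cbabb' ignored (set empty)
end set {} — state 1 not in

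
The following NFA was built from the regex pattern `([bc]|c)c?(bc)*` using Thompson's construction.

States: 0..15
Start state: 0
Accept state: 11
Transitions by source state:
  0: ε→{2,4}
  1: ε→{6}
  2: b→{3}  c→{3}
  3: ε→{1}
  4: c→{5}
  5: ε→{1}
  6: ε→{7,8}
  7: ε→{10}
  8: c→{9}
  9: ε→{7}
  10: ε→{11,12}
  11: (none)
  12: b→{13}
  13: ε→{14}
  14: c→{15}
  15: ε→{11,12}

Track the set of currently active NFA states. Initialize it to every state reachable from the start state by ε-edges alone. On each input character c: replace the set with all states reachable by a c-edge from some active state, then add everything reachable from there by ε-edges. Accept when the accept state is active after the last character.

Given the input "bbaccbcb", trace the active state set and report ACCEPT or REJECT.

start: ε-closure({0}) = {0,2,4}
'b' @ 1: {1,3,6,7,8,10,11,12}  ✓accept
'b' @ 2: {13,14}
'a' @ 3: {}  — dead — no transitions
rest 'ccbcb' ignored (set empty)
final: {}; accept 11 not in set

Answer: REJECT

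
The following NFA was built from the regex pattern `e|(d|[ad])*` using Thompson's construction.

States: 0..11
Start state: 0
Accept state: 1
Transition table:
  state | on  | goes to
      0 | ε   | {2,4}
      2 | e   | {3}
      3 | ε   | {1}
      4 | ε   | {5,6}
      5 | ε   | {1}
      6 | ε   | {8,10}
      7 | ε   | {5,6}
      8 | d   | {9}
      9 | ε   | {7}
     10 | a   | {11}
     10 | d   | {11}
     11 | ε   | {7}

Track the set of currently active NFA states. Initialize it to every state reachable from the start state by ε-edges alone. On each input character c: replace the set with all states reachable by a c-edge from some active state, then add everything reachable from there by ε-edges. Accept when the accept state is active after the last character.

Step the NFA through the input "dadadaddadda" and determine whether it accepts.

Answer: ACCEPT

Steps:
S₀ = ε-closure({0}) = {0,1,2,4,5,6,8,10}
'd' @ 1: {1,5,6,7,8,9,10,11}  ✓accept
'a' @ 2: {1,5,6,7,8,10,11}  ✓accept
'd' @ 3: {1,5,6,7,8,9,10,11}  ✓accept
'a' @ 4: {1,5,6,7,8,10,11}  ✓accept
'd' @ 5: {1,5,6,7,8,9,10,11}  ✓accept
'a' @ 6: {1,5,6,7,8,10,11}  ✓accept
'd' @ 7: {1,5,6,7,8,9,10,11}  ✓accept
'd' @ 8: {1,5,6,7,8,9,10,11}  ✓accept
'a' @ 9: {1,5,6,7,8,10,11}  ✓accept
'd' @ 10: {1,5,6,7,8,9,10,11}  ✓accept
'd' @ 11: {1,5,6,7,8,9,10,11}  ✓accept
'a' @ 12: {1,5,6,7,8,10,11}  ✓accept
end set {1,5,6,7,8,10,11} — state 1 in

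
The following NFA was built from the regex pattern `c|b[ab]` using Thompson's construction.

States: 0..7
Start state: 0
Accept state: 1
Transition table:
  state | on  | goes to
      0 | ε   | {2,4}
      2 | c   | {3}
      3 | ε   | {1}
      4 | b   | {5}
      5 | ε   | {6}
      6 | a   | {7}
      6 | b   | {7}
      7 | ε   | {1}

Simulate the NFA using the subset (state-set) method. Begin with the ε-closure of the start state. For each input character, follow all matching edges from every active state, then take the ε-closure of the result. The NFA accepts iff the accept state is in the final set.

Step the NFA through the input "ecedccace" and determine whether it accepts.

S₀ = ε-closure({0}) = {0,2,4}
'e' @ 1: {}  — no active states
rest 'cedccace' ignored (set empty)
end set {} — state 1 not in

Answer: REJECT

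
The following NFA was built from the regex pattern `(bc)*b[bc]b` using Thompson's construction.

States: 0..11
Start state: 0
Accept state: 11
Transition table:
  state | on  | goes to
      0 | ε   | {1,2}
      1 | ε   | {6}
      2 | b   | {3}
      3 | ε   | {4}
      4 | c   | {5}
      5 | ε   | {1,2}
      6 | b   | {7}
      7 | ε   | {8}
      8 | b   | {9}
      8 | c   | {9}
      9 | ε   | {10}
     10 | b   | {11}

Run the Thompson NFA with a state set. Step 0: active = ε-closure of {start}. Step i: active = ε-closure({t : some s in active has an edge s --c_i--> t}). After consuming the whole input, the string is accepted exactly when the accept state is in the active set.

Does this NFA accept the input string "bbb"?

start: ε-closure({0}) = {0,1,2,6}
'b' @ 1: {3,4,7,8}
'b' @ 2: {9,10}
'b' @ 3: {11}  ✓accept
final: {11}; accept 11 in set

Answer: ACCEPT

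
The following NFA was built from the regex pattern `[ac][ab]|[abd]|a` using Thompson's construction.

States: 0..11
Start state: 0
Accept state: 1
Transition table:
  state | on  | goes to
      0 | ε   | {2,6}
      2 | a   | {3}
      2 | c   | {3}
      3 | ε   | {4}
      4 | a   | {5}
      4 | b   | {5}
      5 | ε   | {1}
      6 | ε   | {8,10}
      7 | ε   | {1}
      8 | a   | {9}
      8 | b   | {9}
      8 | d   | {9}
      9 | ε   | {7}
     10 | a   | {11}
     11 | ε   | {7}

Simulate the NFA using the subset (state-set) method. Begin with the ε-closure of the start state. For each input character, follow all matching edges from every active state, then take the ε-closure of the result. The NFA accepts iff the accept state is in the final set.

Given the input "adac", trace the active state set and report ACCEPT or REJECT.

Answer: REJECT

Trace:
S₀ = ε-closure({0}) = {0,2,6,8,10}
'a' @ 1: {1,3,4,7,9,11}  (accept∈set)
'd' @ 2: {}  — state set empty
rest 'ac' ignored (set empty)
after full input: {}  (accept=1 not in)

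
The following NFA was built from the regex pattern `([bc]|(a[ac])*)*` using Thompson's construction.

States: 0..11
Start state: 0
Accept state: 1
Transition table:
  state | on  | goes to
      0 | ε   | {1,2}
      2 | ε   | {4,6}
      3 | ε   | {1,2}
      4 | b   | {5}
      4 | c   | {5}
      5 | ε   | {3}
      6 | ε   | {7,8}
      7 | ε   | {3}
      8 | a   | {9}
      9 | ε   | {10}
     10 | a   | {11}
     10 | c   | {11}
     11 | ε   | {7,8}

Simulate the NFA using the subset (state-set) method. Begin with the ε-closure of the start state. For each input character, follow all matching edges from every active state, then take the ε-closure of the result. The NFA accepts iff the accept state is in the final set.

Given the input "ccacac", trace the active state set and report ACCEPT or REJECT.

start: ε-closure({0}) = {0,1,2,3,4,6,7,8}
'c' @ 1: {1,2,3,4,5,6,7,8}  [accepting]
'c' @ 2: {1,2,3,4,5,6,7,8}  [accepting]
'a' @ 3: {9,10}
'c' @ 4: {1,2,3,4,6,7,8,11}  [accepting]
'a' @ 5: {9,10}
'c' @ 6: {1,2,3,4,6,7,8,11}  [accepting]
final: {1,2,3,4,6,7,8,11}; accept 1 in set

Answer: ACCEPT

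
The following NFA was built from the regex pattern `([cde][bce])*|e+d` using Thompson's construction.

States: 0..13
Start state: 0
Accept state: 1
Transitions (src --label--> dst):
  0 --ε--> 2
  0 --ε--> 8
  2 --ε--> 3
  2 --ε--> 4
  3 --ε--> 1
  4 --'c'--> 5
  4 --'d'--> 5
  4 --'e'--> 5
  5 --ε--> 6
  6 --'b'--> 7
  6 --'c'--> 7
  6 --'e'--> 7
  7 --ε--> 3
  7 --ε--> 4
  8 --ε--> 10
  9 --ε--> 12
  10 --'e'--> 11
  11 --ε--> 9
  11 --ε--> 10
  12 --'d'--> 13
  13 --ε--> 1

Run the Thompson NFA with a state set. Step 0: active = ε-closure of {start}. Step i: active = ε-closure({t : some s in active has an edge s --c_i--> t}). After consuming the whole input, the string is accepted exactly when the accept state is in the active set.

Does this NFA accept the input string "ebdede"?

Answer: ACCEPT

Derivation:
initial (ε-close {0}): {0,1,2,3,4,8,10}
'e' @ 1: {5,6,9,10,11,12}
'b' @ 2: {1,3,4,7}  (accept∈set)
'd' @ 3: {5,6}
'e' @ 4: {1,3,4,7}  (accept∈set)
'd' @ 5: {5,6}
'e' @ 6: {1,3,4,7}  (accept∈set)
end set {1,3,4,7} — state 1 in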